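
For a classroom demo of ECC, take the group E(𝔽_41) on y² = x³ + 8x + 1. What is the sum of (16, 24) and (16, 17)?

The two points share x = 16 and their y-coordinates satisfy 24 + 17 ≡ 0 (mod 41), so they are inverses. Their sum is O.

O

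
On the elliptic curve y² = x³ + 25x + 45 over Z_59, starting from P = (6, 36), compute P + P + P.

(58, 45)

Repeated addition: build up to 3P.
2P: tangent at (6, 36): λ = (3·6² + 25)/(2·36) ≡ 15/13. 13⁻¹ ≡ 50 (mod 59), so λ ≡ 15·50 ≡ 42.
  x = λ² - 6 - 6 = 1764 - 12 ≡ 41; y = λ·(6 - 41) - 36 ≡ 28. → (41, 28)
3P: (41, 28) + (6, 36). λ = (36 - 28)/(6 - 41) ≡ 8/24 mod 59. 24⁻¹ ≡ 32 (mod 59) since 24·32 = 768 ≡ 1, so λ ≡ 20.
  x = λ² - 41 - 6 = 400 - 47 ≡ 58; y = λ·(41 - 58) - 28 ≡ 45. → (58, 45)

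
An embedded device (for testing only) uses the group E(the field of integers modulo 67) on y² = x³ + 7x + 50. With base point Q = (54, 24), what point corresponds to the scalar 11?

(40, 12)

Repeated addition: build up to 11Q.
2Q: tangent at (54, 24): λ = (3·54² + 7)/(2·24) ≡ 45/48. 48⁻¹ ≡ 7 (mod 67), so λ ≡ 45·7 ≡ 47.
  x = λ² - 54 - 54 = 2209 - 108 ≡ 24; y = λ·(54 - 24) - 24 ≡ 46. → (24, 46)
3Q: (24, 46) + (54, 24). λ = (24 - 46)/(54 - 24) ≡ 45/30 mod 67. 30⁻¹ ≡ 38 (mod 67) since 30·38 = 1140 ≡ 1, so λ ≡ 35.
  x = λ² - 24 - 54 = 1225 - 78 ≡ 8; y = λ·(24 - 8) - 46 ≡ 45. → (8, 45)
4Q: (8, 45) + (54, 24). λ = (24 - 45)/(54 - 8) ≡ 46/46 mod 67. 46⁻¹ ≡ 51 (mod 67) since 46·51 = 2346 ≡ 1, so λ ≡ 1.
  x = λ² - 8 - 54 = 1 - 62 ≡ 6; y = λ·(8 - 6) - 45 ≡ 24. → (6, 24)
5Q: (6, 24) + (54, 24). λ = (24 - 24)/(54 - 6) ≡ 0/48 mod 67. 48⁻¹ ≡ 7 (mod 67), so λ ≡ 0.
  x = λ² - 6 - 54 = 0 - 60 ≡ 7; y = λ·(6 - 7) - 24 ≡ 43. → (7, 43)
6Q: (7, 43) + (54, 24). λ = (24 - 43)/(54 - 7) ≡ 48/47 mod 67. 47⁻¹ ≡ 10 (mod 67), so λ ≡ 11.
  x = λ² - 7 - 54 = 121 - 61 ≡ 60; y = λ·(7 - 60) - 43 ≡ 44. → (60, 44)
7Q: (60, 44) + (54, 24). λ = (24 - 44)/(54 - 60) ≡ 47/61 mod 67. 61⁻¹ ≡ 11 (mod 67) since 61·11 = 671 ≡ 1, so λ ≡ 48.
  x = λ² - 60 - 54 = 2304 - 114 ≡ 46; y = λ·(60 - 46) - 44 ≡ 25. → (46, 25)
8Q: (46, 25) + (54, 24). λ = (24 - 25)/(54 - 46) ≡ 66/8 mod 67. 8⁻¹ ≡ 42 (mod 67) since 8·42 = 336 ≡ 1, so λ ≡ 25.
  x = λ² - 46 - 54 = 625 - 100 ≡ 56; y = λ·(46 - 56) - 25 ≡ 60. → (56, 60)
9Q: (56, 60) + (54, 24). λ = (24 - 60)/(54 - 56) ≡ 31/65 mod 67. 65⁻¹ ≡ 33 (mod 67), so λ ≡ 18.
  x = λ² - 56 - 54 = 324 - 110 ≡ 13; y = λ·(56 - 13) - 60 ≡ 44. → (13, 44)
10Q: (13, 44) + (54, 24). λ = (24 - 44)/(54 - 13) ≡ 47/41 mod 67. 41⁻¹ ≡ 18 (mod 67) since 41·18 = 738 ≡ 1, so λ ≡ 42.
  x = λ² - 13 - 54 = 1764 - 67 ≡ 22; y = λ·(13 - 22) - 44 ≡ 47. → (22, 47)
11Q: (22, 47) + (54, 24). λ = (24 - 47)/(54 - 22) ≡ 44/32 mod 67. 32⁻¹ ≡ 44 (mod 67) since 32·44 = 1408 ≡ 1, so λ ≡ 60.
  x = λ² - 22 - 54 = 3600 - 76 ≡ 40; y = λ·(22 - 40) - 47 ≡ 12. → (40, 12)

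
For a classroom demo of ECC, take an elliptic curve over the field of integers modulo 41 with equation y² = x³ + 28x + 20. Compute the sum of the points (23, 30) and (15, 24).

(1, 7)

(23, 30) + (15, 24). λ = (24 - 30)/(15 - 23) ≡ 35/33 mod 41. 33⁻¹ ≡ 5 (mod 41), so λ ≡ 11.
  x = λ² - 23 - 15 = 121 - 38 ≡ 1; y = λ·(23 - 1) - 30 ≡ 7. → (1, 7)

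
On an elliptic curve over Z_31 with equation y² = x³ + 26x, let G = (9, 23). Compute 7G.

Double-and-add on 7 = (111)₂. Start with G = (9, 23) for the leading 1-bit.
double: tangent at (9, 23): λ = (3·9² + 26)/(2·23) ≡ 21/15. 15⁻¹ ≡ 29 (mod 31), so λ ≡ 21·29 ≡ 20.
  x = λ² - 9 - 9 = 400 - 18 ≡ 10; y = λ·(9 - 10) - 23 ≡ 19. → (10, 19)
add G: (10, 19) + (9, 23). λ = (23 - 19)/(9 - 10) ≡ 4/30 mod 31. 30⁻¹ ≡ 30 (mod 31), so λ ≡ 27.
  x = λ² - 10 - 9 = 729 - 19 ≡ 28; y = λ·(10 - 28) - 19 ≡ 22. → (28, 22)
double: tangent at (28, 22): λ = (3·28² + 26)/(2·22) ≡ 22/13. 13⁻¹ ≡ 12 (mod 31), so λ ≡ 22·12 ≡ 16.
  x = λ² - 28 - 28 = 256 - 56 ≡ 14; y = λ·(28 - 14) - 22 ≡ 16. → (14, 16)
add G: (14, 16) + (9, 23). λ = (23 - 16)/(9 - 14) ≡ 7/26 mod 31. 26⁻¹ ≡ 6 (mod 31) since 26·6 = 156 ≡ 1, so λ ≡ 11.
  x = λ² - 14 - 9 = 121 - 23 ≡ 5; y = λ·(14 - 5) - 16 ≡ 21. → (5, 21)

(5, 21)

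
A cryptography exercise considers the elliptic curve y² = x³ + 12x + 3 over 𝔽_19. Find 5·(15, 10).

Write P = (15, 10).
Repeated addition: build up to 5P.
2P: tangent at (15, 10): λ = (3·15² + 12)/(2·10) ≡ 3/1. 1⁻¹ ≡ 1 (mod 19), so λ ≡ 3·1 ≡ 3.
  x = λ² - 15 - 15 = 9 - 30 ≡ 17; y = λ·(15 - 17) - 10 ≡ 3. → (17, 3)
3P: (17, 3) + (15, 10). λ = (10 - 3)/(15 - 17) ≡ 7/17 mod 19. 17⁻¹ ≡ 9 (mod 19), so λ ≡ 6.
  x = λ² - 17 - 15 = 36 - 32 ≡ 4; y = λ·(17 - 4) - 3 ≡ 18. → (4, 18)
4P: (4, 18) + (15, 10). λ = (10 - 18)/(15 - 4) ≡ 11/11 mod 19. 11⁻¹ ≡ 7 (mod 19), so λ ≡ 1.
  x = λ² - 4 - 15 = 1 - 19 ≡ 1; y = λ·(4 - 1) - 18 ≡ 4. → (1, 4)
5P: (1, 4) + (15, 10). λ = (10 - 4)/(15 - 1) ≡ 6/14 mod 19. 14⁻¹ ≡ 15 (mod 19) since 14·15 = 210 ≡ 1, so λ ≡ 14.
  x = λ² - 1 - 15 = 196 - 16 ≡ 9; y = λ·(1 - 9) - 4 ≡ 17. → (9, 17)

(9, 17)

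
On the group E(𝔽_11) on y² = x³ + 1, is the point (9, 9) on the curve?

y² = 9² ≡ 4; x³ + 0x + 1 = 730 ≡ 4 (mod 11). 4 = 4.

yes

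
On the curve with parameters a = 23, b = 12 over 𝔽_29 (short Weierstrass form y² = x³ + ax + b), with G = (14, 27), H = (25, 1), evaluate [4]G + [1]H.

O

First 4G:
Double-and-add on 4 = (100)₂. Start with G = (14, 27) for the leading 1-bit.
double: tangent at (14, 27): λ = (3·14² + 23)/(2·27) ≡ 2/25. 25⁻¹ ≡ 7 (mod 29), so λ ≡ 2·7 ≡ 14.
  x = λ² - 14 - 14 = 196 - 28 ≡ 23; y = λ·(14 - 23) - 27 ≡ 21. → (23, 21)
double: tangent at (23, 21): λ = (3·23² + 23)/(2·21) ≡ 15/13. 13⁻¹ ≡ 9 (mod 29) since 13·9 = 117 ≡ 1, so λ ≡ 15·9 ≡ 19.
  x = λ² - 23 - 23 = 361 - 46 ≡ 25; y = λ·(23 - 25) - 21 ≡ 28. → (25, 28)
4G = (25, 28).
Finally 4G + H:
(25, 28) + (25, 1): same x and y₁ ≡ -y₂, so the sum is O.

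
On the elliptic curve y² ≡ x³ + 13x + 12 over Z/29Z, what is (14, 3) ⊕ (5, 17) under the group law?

(16, 13)

(14, 3) + (5, 17). λ = (17 - 3)/(5 - 14) ≡ 14/20 mod 29. 20⁻¹ ≡ 16 (mod 29), so λ ≡ 21.
  x = λ² - 14 - 5 = 441 - 19 ≡ 16; y = λ·(14 - 16) - 3 ≡ 13. → (16, 13)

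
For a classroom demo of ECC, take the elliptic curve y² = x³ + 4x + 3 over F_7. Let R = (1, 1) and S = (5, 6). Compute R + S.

(1, 1) + (5, 6). λ = (6 - 1)/(5 - 1) ≡ 5/4 mod 7. 4⁻¹ ≡ 2 (mod 7), so λ ≡ 3.
  x = λ² - 1 - 5 = 9 - 6 ≡ 3; y = λ·(1 - 3) - 1 ≡ 0. → (3, 0)

(3, 0)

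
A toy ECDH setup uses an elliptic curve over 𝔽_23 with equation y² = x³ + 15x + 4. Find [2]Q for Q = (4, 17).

(21, 9)

tangent at (4, 17): λ = (3·4² + 15)/(2·17) ≡ 17/11. 11⁻¹ ≡ 21 (mod 23), so λ ≡ 17·21 ≡ 12.
  x = λ² - 4 - 4 = 144 - 8 ≡ 21; y = λ·(4 - 21) - 17 ≡ 9. → (21, 9)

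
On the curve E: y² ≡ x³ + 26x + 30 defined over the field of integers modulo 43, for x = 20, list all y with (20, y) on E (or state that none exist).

x³ + 26x + 30 = 8550 ≡ 36 (mod 43).
Square roots of 36 mod 43: 6 and 37 (since 6² = 36 ≡ 36).

6, 37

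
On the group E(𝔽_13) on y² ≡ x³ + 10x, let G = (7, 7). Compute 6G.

(0, 0)

Double-and-add on 6 = (110)₂. Start with G = (7, 7) for the leading 1-bit.
double: tangent at (7, 7): λ = (3·7² + 10)/(2·7) ≡ 1/1. 1⁻¹ ≡ 1 (mod 13) since 1·1 = 1 ≡ 1, so λ ≡ 1·1 ≡ 1.
  x = λ² - 7 - 7 = 1 - 14 ≡ 0; y = λ·(7 - 0) - 7 ≡ 0. → (0, 0)
add G: (0, 0) + (7, 7). λ = (7 - 0)/(7 - 0) ≡ 7/7 mod 13. 7⁻¹ ≡ 2 (mod 13), so λ ≡ 1.
  x = λ² - 0 - 7 = 1 - 7 ≡ 7; y = λ·(0 - 7) - 0 ≡ 6. → (7, 6)
double: tangent at (7, 6): λ = (3·7² + 10)/(2·6) ≡ 1/12. 12⁻¹ ≡ 12 (mod 13), so λ ≡ 1·12 ≡ 12.
  x = λ² - 7 - 7 = 144 - 14 ≡ 0; y = λ·(7 - 0) - 6 ≡ 0. → (0, 0)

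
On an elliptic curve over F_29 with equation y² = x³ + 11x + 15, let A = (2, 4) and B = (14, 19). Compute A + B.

(20, 17)

(2, 4) + (14, 19). λ = (19 - 4)/(14 - 2) ≡ 15/12 mod 29. 12⁻¹ ≡ 17 (mod 29) since 12·17 = 204 ≡ 1, so λ ≡ 23.
  x = λ² - 2 - 14 = 529 - 16 ≡ 20; y = λ·(2 - 20) - 4 ≡ 17. → (20, 17)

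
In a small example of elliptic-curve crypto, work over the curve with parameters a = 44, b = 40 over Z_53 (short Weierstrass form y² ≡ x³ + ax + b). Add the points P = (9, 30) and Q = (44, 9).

(47, 14)

(9, 30) + (44, 9). λ = (9 - 30)/(44 - 9) ≡ 32/35 mod 53. 35⁻¹ ≡ 50 (mod 53), so λ ≡ 10.
  x = λ² - 9 - 44 = 100 - 53 ≡ 47; y = λ·(9 - 47) - 30 ≡ 14. → (47, 14)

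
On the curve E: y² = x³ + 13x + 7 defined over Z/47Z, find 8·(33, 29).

(33, 18)

Write P = (33, 29).
Repeated addition: build up to 8P.
2P: tangent at (33, 29): λ = (3·33² + 13)/(2·29) ≡ 37/11. 11⁻¹ ≡ 30 (mod 47) since 11·30 = 330 ≡ 1, so λ ≡ 37·30 ≡ 29.
  x = λ² - 33 - 33 = 841 - 66 ≡ 23; y = λ·(33 - 23) - 29 ≡ 26. → (23, 26)
3P: (23, 26) + (33, 29). λ = (29 - 26)/(33 - 23) ≡ 3/10 mod 47. 10⁻¹ ≡ 33 (mod 47) since 10·33 = 330 ≡ 1, so λ ≡ 5.
  x = λ² - 23 - 33 = 25 - 56 ≡ 16; y = λ·(23 - 16) - 26 ≡ 9. → (16, 9)
4P: (16, 9) + (33, 29). λ = (29 - 9)/(33 - 16) ≡ 20/17 mod 47. 17⁻¹ ≡ 36 (mod 47) since 17·36 = 612 ≡ 1, so λ ≡ 15.
  x = λ² - 16 - 33 = 225 - 49 ≡ 35; y = λ·(16 - 35) - 9 ≡ 35. → (35, 35)
5P: (35, 35) + (33, 29). λ = (29 - 35)/(33 - 35) ≡ 41/45 mod 47. 45⁻¹ ≡ 23 (mod 47) since 45·23 = 1035 ≡ 1, so λ ≡ 3.
  x = λ² - 35 - 33 = 9 - 68 ≡ 35; y = λ·(35 - 35) - 35 ≡ 12. → (35, 12)
6P: (35, 12) + (33, 29). λ = (29 - 12)/(33 - 35) ≡ 17/45 mod 47. 45⁻¹ ≡ 23 (mod 47), so λ ≡ 15.
  x = λ² - 35 - 33 = 225 - 68 ≡ 16; y = λ·(35 - 16) - 12 ≡ 38. → (16, 38)
7P: (16, 38) + (33, 29). λ = (29 - 38)/(33 - 16) ≡ 38/17 mod 47. 17⁻¹ ≡ 36 (mod 47), so λ ≡ 5.
  x = λ² - 16 - 33 = 25 - 49 ≡ 23; y = λ·(16 - 23) - 38 ≡ 21. → (23, 21)
8P: (23, 21) + (33, 29). λ = (29 - 21)/(33 - 23) ≡ 8/10 mod 47. 10⁻¹ ≡ 33 (mod 47), so λ ≡ 29.
  x = λ² - 23 - 33 = 841 - 56 ≡ 33; y = λ·(23 - 33) - 21 ≡ 18. → (33, 18)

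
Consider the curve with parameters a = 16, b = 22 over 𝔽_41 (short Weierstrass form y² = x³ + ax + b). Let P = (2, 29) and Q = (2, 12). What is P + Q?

The two points share x = 2 and their y-coordinates satisfy 29 + 12 ≡ 0 (mod 41), so they are inverses. Their sum is O.

O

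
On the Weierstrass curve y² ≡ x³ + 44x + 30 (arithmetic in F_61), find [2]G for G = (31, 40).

tangent at (31, 40): λ = (3·31² + 44)/(2·40) ≡ 60/19. 19⁻¹ ≡ 45 (mod 61) since 19·45 = 855 ≡ 1, so λ ≡ 60·45 ≡ 16.
  x = λ² - 31 - 31 = 256 - 62 ≡ 11; y = λ·(31 - 11) - 40 ≡ 36. → (11, 36)

(11, 36)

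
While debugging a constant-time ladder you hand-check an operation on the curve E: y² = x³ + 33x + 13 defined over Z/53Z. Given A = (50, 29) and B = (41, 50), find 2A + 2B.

(24, 1)

First 2A:
Repeated addition: build up to 2A.
2A: tangent at (50, 29): λ = (3·50² + 33)/(2·29) ≡ 7/5. 5⁻¹ ≡ 32 (mod 53), so λ ≡ 7·32 ≡ 12.
  x = λ² - 50 - 50 = 144 - 100 ≡ 44; y = λ·(50 - 44) - 29 ≡ 43. → (44, 43)
2A = (44, 43).
Next 2B:
Repeated addition: build up to 2B.
2B: tangent at (41, 50): λ = (3·41² + 33)/(2·50) ≡ 41/47. 47⁻¹ ≡ 44 (mod 53), so λ ≡ 41·44 ≡ 2.
  x = λ² - 41 - 41 = 4 - 82 ≡ 28; y = λ·(41 - 28) - 50 ≡ 29. → (28, 29)
2B = (28, 29).
Finally 2A + 2B:
(44, 43) + (28, 29). λ = (29 - 43)/(28 - 44) ≡ 39/37 mod 53. 37⁻¹ ≡ 43 (mod 53) since 37·43 = 1591 ≡ 1, so λ ≡ 34.
  x = λ² - 44 - 28 = 1156 - 72 ≡ 24; y = λ·(44 - 24) - 43 ≡ 1. → (24, 1)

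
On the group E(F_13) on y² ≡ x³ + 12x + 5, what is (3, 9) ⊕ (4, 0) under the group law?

(9, 6)

(3, 9) + (4, 0). λ = (0 - 9)/(4 - 3) ≡ 4/1 mod 13. 1⁻¹ ≡ 1 (mod 13), so λ ≡ 4.
  x = λ² - 3 - 4 = 16 - 7 ≡ 9; y = λ·(3 - 9) - 9 ≡ 6. → (9, 6)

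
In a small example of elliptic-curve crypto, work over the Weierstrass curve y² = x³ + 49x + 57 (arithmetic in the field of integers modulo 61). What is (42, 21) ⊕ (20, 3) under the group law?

(40, 25)

(42, 21) + (20, 3). λ = (3 - 21)/(20 - 42) ≡ 43/39 mod 61. 39⁻¹ ≡ 36 (mod 61), so λ ≡ 23.
  x = λ² - 42 - 20 = 529 - 62 ≡ 40; y = λ·(42 - 40) - 21 ≡ 25. → (40, 25)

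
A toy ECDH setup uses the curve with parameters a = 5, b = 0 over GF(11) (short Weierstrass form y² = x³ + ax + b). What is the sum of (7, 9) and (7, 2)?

The two points share x = 7 and their y-coordinates satisfy 9 + 2 ≡ 0 (mod 11), so they are inverses. Their sum is ∞.

O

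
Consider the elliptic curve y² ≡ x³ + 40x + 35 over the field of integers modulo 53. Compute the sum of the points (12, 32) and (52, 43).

(17, 13)

(12, 32) + (52, 43). λ = (43 - 32)/(52 - 12) ≡ 11/40 mod 53. 40⁻¹ ≡ 4 (mod 53) since 40·4 = 160 ≡ 1, so λ ≡ 44.
  x = λ² - 12 - 52 = 1936 - 64 ≡ 17; y = λ·(12 - 17) - 32 ≡ 13. → (17, 13)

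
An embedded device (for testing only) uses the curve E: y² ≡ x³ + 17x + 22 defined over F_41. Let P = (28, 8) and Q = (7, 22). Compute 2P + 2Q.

(27, 22)

First 2P:
Repeated addition: build up to 2P.
2P: tangent at (28, 8): λ = (3·28² + 17)/(2·8) ≡ 32/16. 16⁻¹ ≡ 18 (mod 41) since 16·18 = 288 ≡ 1, so λ ≡ 32·18 ≡ 2.
  x = λ² - 28 - 28 = 4 - 56 ≡ 30; y = λ·(28 - 30) - 8 ≡ 29. → (30, 29)
2P = (30, 29).
Next 2Q:
Repeated addition: build up to 2Q.
2Q: tangent at (7, 22): λ = (3·7² + 17)/(2·22) ≡ 0/3. 3⁻¹ ≡ 14 (mod 41), so λ ≡ 0·14 ≡ 0.
  x = λ² - 7 - 7 = 0 - 14 ≡ 27; y = λ·(7 - 27) - 22 ≡ 19. → (27, 19)
2Q = (27, 19).
Finally 2P + 2Q:
(30, 29) + (27, 19). λ = (19 - 29)/(27 - 30) ≡ 31/38 mod 41. 38⁻¹ ≡ 27 (mod 41) since 38·27 = 1026 ≡ 1, so λ ≡ 17.
  x = λ² - 30 - 27 = 289 - 57 ≡ 27; y = λ·(30 - 27) - 29 ≡ 22. → (27, 22)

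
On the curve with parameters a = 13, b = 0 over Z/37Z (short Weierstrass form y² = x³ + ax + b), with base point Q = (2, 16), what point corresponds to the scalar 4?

(7, 8)

Repeated addition: build up to 4Q.
2Q: tangent at (2, 16): λ = (3·2² + 13)/(2·16) ≡ 25/32. 32⁻¹ ≡ 22 (mod 37), so λ ≡ 25·22 ≡ 32.
  x = λ² - 2 - 2 = 1024 - 4 ≡ 21; y = λ·(2 - 21) - 16 ≡ 5. → (21, 5)
3Q: (21, 5) + (2, 16). λ = (16 - 5)/(2 - 21) ≡ 11/18 mod 37. 18⁻¹ ≡ 35 (mod 37), so λ ≡ 15.
  x = λ² - 21 - 2 = 225 - 23 ≡ 17; y = λ·(21 - 17) - 5 ≡ 18. → (17, 18)
4Q: (17, 18) + (2, 16). λ = (16 - 18)/(2 - 17) ≡ 35/22 mod 37. 22⁻¹ ≡ 32 (mod 37), so λ ≡ 10.
  x = λ² - 17 - 2 = 100 - 19 ≡ 7; y = λ·(17 - 7) - 18 ≡ 8. → (7, 8)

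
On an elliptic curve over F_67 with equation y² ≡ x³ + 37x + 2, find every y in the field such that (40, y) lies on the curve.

31, 36

x³ + 37x + 2 = 65482 ≡ 23 (mod 67).
Square roots of 23 mod 67: 31 and 36 (since 31² = 961 ≡ 23).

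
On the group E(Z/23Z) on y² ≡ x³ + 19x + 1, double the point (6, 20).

(15, 21)

tangent at (6, 20): λ = (3·6² + 19)/(2·20) ≡ 12/17. 17⁻¹ ≡ 19 (mod 23), so λ ≡ 12·19 ≡ 21.
  x = λ² - 6 - 6 = 441 - 12 ≡ 15; y = λ·(6 - 15) - 20 ≡ 21. → (15, 21)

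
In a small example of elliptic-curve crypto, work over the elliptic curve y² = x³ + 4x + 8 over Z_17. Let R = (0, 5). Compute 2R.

tangent at (0, 5): λ = (3·0² + 4)/(2·5) ≡ 4/10. 10⁻¹ ≡ 12 (mod 17), so λ ≡ 4·12 ≡ 14.
  x = λ² - 0 - 0 = 196 - 0 ≡ 9; y = λ·(0 - 9) - 5 ≡ 5. → (9, 5)

(9, 5)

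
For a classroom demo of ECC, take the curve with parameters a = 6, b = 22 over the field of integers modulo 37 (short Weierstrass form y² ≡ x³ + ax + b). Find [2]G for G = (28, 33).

(8, 29)

tangent at (28, 33): λ = (3·28² + 6)/(2·33) ≡ 27/29. 29⁻¹ ≡ 23 (mod 37), so λ ≡ 27·23 ≡ 29.
  x = λ² - 28 - 28 = 841 - 56 ≡ 8; y = λ·(28 - 8) - 33 ≡ 29. → (8, 29)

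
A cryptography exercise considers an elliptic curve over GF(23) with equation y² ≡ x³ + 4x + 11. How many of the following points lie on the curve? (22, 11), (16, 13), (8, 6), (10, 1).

2

(22, 11): 11² ≡ 6, rhs ≡ 6 → on.
(16, 13): 13² ≡ 8, rhs ≡ 8 → on.
(8, 6): 6² ≡ 13, rhs ≡ 3 → off.
(10, 1): 1² ≡ 1, rhs ≡ 16 → off.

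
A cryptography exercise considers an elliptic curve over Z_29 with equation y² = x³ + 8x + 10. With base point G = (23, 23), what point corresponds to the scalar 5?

(25, 1)

Repeated addition: build up to 5G.
2G: tangent at (23, 23): λ = (3·23² + 8)/(2·23) ≡ 0/17. 17⁻¹ ≡ 12 (mod 29), so λ ≡ 0·12 ≡ 0.
  x = λ² - 23 - 23 = 0 - 46 ≡ 12; y = λ·(23 - 12) - 23 ≡ 6. → (12, 6)
3G: (12, 6) + (23, 23). λ = (23 - 6)/(23 - 12) ≡ 17/11 mod 29. 11⁻¹ ≡ 8 (mod 29), so λ ≡ 20.
  x = λ² - 12 - 23 = 400 - 35 ≡ 17; y = λ·(12 - 17) - 6 ≡ 10. → (17, 10)
4G: (17, 10) + (23, 23). λ = (23 - 10)/(23 - 17) ≡ 13/6 mod 29. 6⁻¹ ≡ 5 (mod 29), so λ ≡ 7.
  x = λ² - 17 - 23 = 49 - 40 ≡ 9; y = λ·(17 - 9) - 10 ≡ 17. → (9, 17)
5G: (9, 17) + (23, 23). λ = (23 - 17)/(23 - 9) ≡ 6/14 mod 29. 14⁻¹ ≡ 27 (mod 29) since 14·27 = 378 ≡ 1, so λ ≡ 17.
  x = λ² - 9 - 23 = 289 - 32 ≡ 25; y = λ·(9 - 25) - 17 ≡ 1. → (25, 1)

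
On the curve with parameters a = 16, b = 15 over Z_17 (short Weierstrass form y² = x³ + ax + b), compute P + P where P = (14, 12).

(8, 3)

tangent at (14, 12): λ = (3·14² + 16)/(2·12) ≡ 9/7. 7⁻¹ ≡ 5 (mod 17) since 7·5 = 35 ≡ 1, so λ ≡ 9·5 ≡ 11.
  x = λ² - 14 - 14 = 121 - 28 ≡ 8; y = λ·(14 - 8) - 12 ≡ 3. → (8, 3)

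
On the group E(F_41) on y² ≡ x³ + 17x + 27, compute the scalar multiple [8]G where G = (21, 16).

(34, 37)

Repeated addition: build up to 8G.
2G: tangent at (21, 16): λ = (3·21² + 17)/(2·16) ≡ 28/32. 32⁻¹ ≡ 9 (mod 41), so λ ≡ 28·9 ≡ 6.
  x = λ² - 21 - 21 = 36 - 42 ≡ 35; y = λ·(21 - 35) - 16 ≡ 23. → (35, 23)
3G: (35, 23) + (21, 16). λ = (16 - 23)/(21 - 35) ≡ 34/27 mod 41. 27⁻¹ ≡ 38 (mod 41) since 27·38 = 1026 ≡ 1, so λ ≡ 21.
  x = λ² - 35 - 21 = 441 - 56 ≡ 16; y = λ·(35 - 16) - 23 ≡ 7. → (16, 7)
4G: (16, 7) + (21, 16). λ = (16 - 7)/(21 - 16) ≡ 9/5 mod 41. 5⁻¹ ≡ 33 (mod 41) since 5·33 = 165 ≡ 1, so λ ≡ 10.
  x = λ² - 16 - 21 = 100 - 37 ≡ 22; y = λ·(16 - 22) - 7 ≡ 15. → (22, 15)
5G: (22, 15) + (21, 16). λ = (16 - 15)/(21 - 22) ≡ 1/40 mod 41. 40⁻¹ ≡ 40 (mod 41), so λ ≡ 40.
  x = λ² - 22 - 21 = 1600 - 43 ≡ 40; y = λ·(22 - 40) - 15 ≡ 3. → (40, 3)
6G: (40, 3) + (21, 16). λ = (16 - 3)/(21 - 40) ≡ 13/22 mod 41. 22⁻¹ ≡ 28 (mod 41) since 22·28 = 616 ≡ 1, so λ ≡ 36.
  x = λ² - 40 - 21 = 1296 - 61 ≡ 5; y = λ·(40 - 5) - 3 ≡ 27. → (5, 27)
7G: (5, 27) + (21, 16). λ = (16 - 27)/(21 - 5) ≡ 30/16 mod 41. 16⁻¹ ≡ 18 (mod 41) since 16·18 = 288 ≡ 1, so λ ≡ 7.
  x = λ² - 5 - 21 = 49 - 26 ≡ 23; y = λ·(5 - 23) - 27 ≡ 11. → (23, 11)
8G: (23, 11) + (21, 16). λ = (16 - 11)/(21 - 23) ≡ 5/39 mod 41. 39⁻¹ ≡ 20 (mod 41), so λ ≡ 18.
  x = λ² - 23 - 21 = 324 - 44 ≡ 34; y = λ·(23 - 34) - 11 ≡ 37. → (34, 37)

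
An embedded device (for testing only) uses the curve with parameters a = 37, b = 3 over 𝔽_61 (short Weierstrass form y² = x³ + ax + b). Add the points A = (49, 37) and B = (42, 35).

(49, 37) + (42, 35). λ = (35 - 37)/(42 - 49) ≡ 59/54 mod 61. 54⁻¹ ≡ 26 (mod 61) since 54·26 = 1404 ≡ 1, so λ ≡ 9.
  x = λ² - 49 - 42 = 81 - 91 ≡ 51; y = λ·(49 - 51) - 37 ≡ 6. → (51, 6)

(51, 6)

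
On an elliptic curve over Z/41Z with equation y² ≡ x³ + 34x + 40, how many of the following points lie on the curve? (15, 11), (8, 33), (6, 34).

(15, 11): 11² ≡ 39, rhs ≡ 30 → off.
(8, 33): 33² ≡ 23, rhs ≡ 4 → off.
(6, 34): 34² ≡ 8, rhs ≡ 9 → off.

0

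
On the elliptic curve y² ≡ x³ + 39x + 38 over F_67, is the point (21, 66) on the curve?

yes

y² = 66² ≡ 1; x³ + 39x + 38 = 10118 ≡ 1 (mod 67). 1 = 1.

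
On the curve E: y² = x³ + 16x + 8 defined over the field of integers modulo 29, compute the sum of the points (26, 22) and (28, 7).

(26, 22) + (28, 7). λ = (7 - 22)/(28 - 26) ≡ 14/2 mod 29. 2⁻¹ ≡ 15 (mod 29), so λ ≡ 7.
  x = λ² - 26 - 28 = 49 - 54 ≡ 24; y = λ·(26 - 24) - 22 ≡ 21. → (24, 21)

(24, 21)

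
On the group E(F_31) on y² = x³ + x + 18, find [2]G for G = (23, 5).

(23, 26)

tangent at (23, 5): λ = (3·23² + 1)/(2·5) ≡ 7/10. 10⁻¹ ≡ 28 (mod 31) since 10·28 = 280 ≡ 1, so λ ≡ 7·28 ≡ 10.
  x = λ² - 23 - 23 = 100 - 46 ≡ 23; y = λ·(23 - 23) - 5 ≡ 26. → (23, 26)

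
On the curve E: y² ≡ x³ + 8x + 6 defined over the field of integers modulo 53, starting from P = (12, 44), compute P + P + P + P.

(38, 50)

Double-and-add on 4 = (100)₂. Start with P = (12, 44) for the leading 1-bit.
double: tangent at (12, 44): λ = (3·12² + 8)/(2·44) ≡ 16/35. 35⁻¹ ≡ 50 (mod 53) since 35·50 = 1750 ≡ 1, so λ ≡ 16·50 ≡ 5.
  x = λ² - 12 - 12 = 25 - 24 ≡ 1; y = λ·(12 - 1) - 44 ≡ 11. → (1, 11)
double: tangent at (1, 11): λ = (3·1² + 8)/(2·11) ≡ 11/22. 22⁻¹ ≡ 41 (mod 53) since 22·41 = 902 ≡ 1, so λ ≡ 11·41 ≡ 27.
  x = λ² - 1 - 1 = 729 - 2 ≡ 38; y = λ·(1 - 38) - 11 ≡ 50. → (38, 50)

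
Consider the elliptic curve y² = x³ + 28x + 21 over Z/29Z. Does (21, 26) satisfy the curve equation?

no

y² = 26² ≡ 9; x³ + 28x + 21 = 9870 ≡ 10 (mod 29). 9 ≠ 10.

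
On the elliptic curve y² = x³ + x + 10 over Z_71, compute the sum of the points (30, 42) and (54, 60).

(30, 42) + (54, 60). λ = (60 - 42)/(54 - 30) ≡ 18/24 mod 71. 24⁻¹ ≡ 3 (mod 71), so λ ≡ 54.
  x = λ² - 30 - 54 = 2916 - 84 ≡ 63; y = λ·(30 - 63) - 42 ≡ 22. → (63, 22)

(63, 22)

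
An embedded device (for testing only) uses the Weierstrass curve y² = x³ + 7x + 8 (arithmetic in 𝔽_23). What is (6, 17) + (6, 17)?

(11, 6)

tangent at (6, 17): λ = (3·6² + 7)/(2·17) ≡ 0/11. 11⁻¹ ≡ 21 (mod 23), so λ ≡ 0·21 ≡ 0.
  x = λ² - 6 - 6 = 0 - 12 ≡ 11; y = λ·(6 - 11) - 17 ≡ 6. → (11, 6)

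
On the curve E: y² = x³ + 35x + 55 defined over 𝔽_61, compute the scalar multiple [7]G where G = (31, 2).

Double-and-add on 7 = (111)₂. Start with G = (31, 2) for the leading 1-bit.
double: tangent at (31, 2): λ = (3·31² + 35)/(2·2) ≡ 51/4. 4⁻¹ ≡ 46 (mod 61) since 4·46 = 184 ≡ 1, so λ ≡ 51·46 ≡ 28.
  x = λ² - 31 - 31 = 784 - 62 ≡ 51; y = λ·(31 - 51) - 2 ≡ 48. → (51, 48)
add G: (51, 48) + (31, 2). λ = (2 - 48)/(31 - 51) ≡ 15/41 mod 61. 41⁻¹ ≡ 3 (mod 61), so λ ≡ 45.
  x = λ² - 51 - 31 = 2025 - 82 ≡ 52; y = λ·(51 - 52) - 48 ≡ 29. → (52, 29)
double: tangent at (52, 29): λ = (3·52² + 35)/(2·29) ≡ 34/58. 58⁻¹ ≡ 20 (mod 61), so λ ≡ 34·20 ≡ 9.
  x = λ² - 52 - 52 = 81 - 104 ≡ 38; y = λ·(52 - 38) - 29 ≡ 36. → (38, 36)
add G: (38, 36) + (31, 2). λ = (2 - 36)/(31 - 38) ≡ 27/54 mod 61. 54⁻¹ ≡ 26 (mod 61) since 54·26 = 1404 ≡ 1, so λ ≡ 31.
  x = λ² - 38 - 31 = 961 - 69 ≡ 38; y = λ·(38 - 38) - 36 ≡ 25. → (38, 25)

(38, 25)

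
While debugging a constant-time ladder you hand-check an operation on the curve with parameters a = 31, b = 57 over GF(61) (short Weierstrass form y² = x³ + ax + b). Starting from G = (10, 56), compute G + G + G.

(54, 30)

Repeated addition: build up to 3G.
2G: tangent at (10, 56): λ = (3·10² + 31)/(2·56) ≡ 26/51. 51⁻¹ ≡ 6 (mod 61) since 51·6 = 306 ≡ 1, so λ ≡ 26·6 ≡ 34.
  x = λ² - 10 - 10 = 1156 - 20 ≡ 38; y = λ·(10 - 38) - 56 ≡ 29. → (38, 29)
3G: (38, 29) + (10, 56). λ = (56 - 29)/(10 - 38) ≡ 27/33 mod 61. 33⁻¹ ≡ 37 (mod 61), so λ ≡ 23.
  x = λ² - 38 - 10 = 529 - 48 ≡ 54; y = λ·(38 - 54) - 29 ≡ 30. → (54, 30)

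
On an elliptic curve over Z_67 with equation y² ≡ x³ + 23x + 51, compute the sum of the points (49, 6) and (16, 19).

(8, 55)

(49, 6) + (16, 19). λ = (19 - 6)/(16 - 49) ≡ 13/34 mod 67. 34⁻¹ ≡ 2 (mod 67), so λ ≡ 26.
  x = λ² - 49 - 16 = 676 - 65 ≡ 8; y = λ·(49 - 8) - 6 ≡ 55. → (8, 55)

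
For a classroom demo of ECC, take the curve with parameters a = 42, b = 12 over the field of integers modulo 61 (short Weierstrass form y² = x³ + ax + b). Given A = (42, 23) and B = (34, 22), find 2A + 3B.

First 2A:
Repeated addition: build up to 2A.
2A: tangent at (42, 23): λ = (3·42² + 42)/(2·23) ≡ 27/46. 46⁻¹ ≡ 4 (mod 61), so λ ≡ 27·4 ≡ 47.
  x = λ² - 42 - 42 = 2209 - 84 ≡ 51; y = λ·(42 - 51) - 23 ≡ 42. → (51, 42)
2A = (51, 42).
Next 3B:
Repeated addition: build up to 3B.
2B: tangent at (34, 22): λ = (3·34² + 42)/(2·22) ≡ 33/44. 44⁻¹ ≡ 43 (mod 61), so λ ≡ 33·43 ≡ 16.
  x = λ² - 34 - 34 = 256 - 68 ≡ 5; y = λ·(34 - 5) - 22 ≡ 15. → (5, 15)
3B: (5, 15) + (34, 22). λ = (22 - 15)/(34 - 5) ≡ 7/29 mod 61. 29⁻¹ ≡ 40 (mod 61), so λ ≡ 36.
  x = λ² - 5 - 34 = 1296 - 39 ≡ 37; y = λ·(5 - 37) - 15 ≡ 53. → (37, 53)
3B = (37, 53).
Finally 2A + 3B:
(51, 42) + (37, 53). λ = (53 - 42)/(37 - 51) ≡ 11/47 mod 61. 47⁻¹ ≡ 13 (mod 61) since 47·13 = 611 ≡ 1, so λ ≡ 21.
  x = λ² - 51 - 37 = 441 - 88 ≡ 48; y = λ·(51 - 48) - 42 ≡ 21. → (48, 21)

(48, 21)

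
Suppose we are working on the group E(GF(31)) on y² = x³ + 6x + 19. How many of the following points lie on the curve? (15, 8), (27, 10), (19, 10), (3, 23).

1

(15, 8): 8² ≡ 2, rhs ≡ 12 → off.
(27, 10): 10² ≡ 7, rhs ≡ 24 → off.
(19, 10): 10² ≡ 7, rhs ≡ 17 → off.
(3, 23): 23² ≡ 2, rhs ≡ 2 → on.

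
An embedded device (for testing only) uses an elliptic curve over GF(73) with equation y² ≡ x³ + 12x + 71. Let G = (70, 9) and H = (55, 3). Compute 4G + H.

First 4G:
Double-and-add on 4 = (100)₂. Start with G = (70, 9) for the leading 1-bit.
double: tangent at (70, 9): λ = (3·70² + 12)/(2·9) ≡ 39/18. 18⁻¹ ≡ 69 (mod 73), so λ ≡ 39·69 ≡ 63.
  x = λ² - 70 - 70 = 3969 - 140 ≡ 33; y = λ·(70 - 33) - 9 ≡ 59. → (33, 59)
double: tangent at (33, 59): λ = (3·33² + 12)/(2·59) ≡ 67/45. 45⁻¹ ≡ 13 (mod 73), so λ ≡ 67·13 ≡ 68.
  x = λ² - 33 - 33 = 4624 - 66 ≡ 32; y = λ·(33 - 32) - 59 ≡ 9. → (32, 9)
4G = (32, 9).
Finally 4G + H:
(32, 9) + (55, 3). λ = (3 - 9)/(55 - 32) ≡ 67/23 mod 73. 23⁻¹ ≡ 54 (mod 73), so λ ≡ 41.
  x = λ² - 32 - 55 = 1681 - 87 ≡ 61; y = λ·(32 - 61) - 9 ≡ 43. → (61, 43)

(61, 43)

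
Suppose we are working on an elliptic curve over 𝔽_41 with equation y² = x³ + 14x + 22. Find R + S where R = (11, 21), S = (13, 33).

(11, 21) + (13, 33). λ = (33 - 21)/(13 - 11) ≡ 12/2 mod 41. 2⁻¹ ≡ 21 (mod 41) since 2·21 = 42 ≡ 1, so λ ≡ 6.
  x = λ² - 11 - 13 = 36 - 24 ≡ 12; y = λ·(11 - 12) - 21 ≡ 14. → (12, 14)

(12, 14)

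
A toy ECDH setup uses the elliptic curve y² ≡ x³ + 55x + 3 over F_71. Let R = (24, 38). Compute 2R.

(0, 43)

tangent at (24, 38): λ = (3·24² + 55)/(2·38) ≡ 8/5. 5⁻¹ ≡ 57 (mod 71), so λ ≡ 8·57 ≡ 30.
  x = λ² - 24 - 24 = 900 - 48 ≡ 0; y = λ·(24 - 0) - 38 ≡ 43. → (0, 43)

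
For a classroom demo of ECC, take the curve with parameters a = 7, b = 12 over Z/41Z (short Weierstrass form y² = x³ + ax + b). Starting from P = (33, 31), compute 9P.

Repeated addition: build up to 9P.
2P: tangent at (33, 31): λ = (3·33² + 7)/(2·31) ≡ 35/21. 21⁻¹ ≡ 2 (mod 41), so λ ≡ 35·2 ≡ 29.
  x = λ² - 33 - 33 = 841 - 66 ≡ 37; y = λ·(33 - 37) - 31 ≡ 17. → (37, 17)
3P: (37, 17) + (33, 31). λ = (31 - 17)/(33 - 37) ≡ 14/37 mod 41. 37⁻¹ ≡ 10 (mod 41) since 37·10 = 370 ≡ 1, so λ ≡ 17.
  x = λ² - 37 - 33 = 289 - 70 ≡ 14; y = λ·(37 - 14) - 17 ≡ 5. → (14, 5)
4P: (14, 5) + (33, 31). λ = (31 - 5)/(33 - 14) ≡ 26/19 mod 41. 19⁻¹ ≡ 13 (mod 41), so λ ≡ 10.
  x = λ² - 14 - 33 = 100 - 47 ≡ 12; y = λ·(14 - 12) - 5 ≡ 15. → (12, 15)
5P: (12, 15) + (33, 31). λ = (31 - 15)/(33 - 12) ≡ 16/21 mod 41. 21⁻¹ ≡ 2 (mod 41), so λ ≡ 32.
  x = λ² - 12 - 33 = 1024 - 45 ≡ 36; y = λ·(12 - 36) - 15 ≡ 37. → (36, 37)
6P: (36, 37) + (33, 31). λ = (31 - 37)/(33 - 36) ≡ 35/38 mod 41. 38⁻¹ ≡ 27 (mod 41), so λ ≡ 2.
  x = λ² - 36 - 33 = 4 - 69 ≡ 17; y = λ·(36 - 17) - 37 ≡ 1. → (17, 1)
7P: (17, 1) + (33, 31). λ = (31 - 1)/(33 - 17) ≡ 30/16 mod 41. 16⁻¹ ≡ 18 (mod 41) since 16·18 = 288 ≡ 1, so λ ≡ 7.
  x = λ² - 17 - 33 = 49 - 50 ≡ 40; y = λ·(17 - 40) - 1 ≡ 2. → (40, 2)
8P: (40, 2) + (33, 31). λ = (31 - 2)/(33 - 40) ≡ 29/34 mod 41. 34⁻¹ ≡ 35 (mod 41) since 34·35 = 1190 ≡ 1, so λ ≡ 31.
  x = λ² - 40 - 33 = 961 - 73 ≡ 27; y = λ·(40 - 27) - 2 ≡ 32. → (27, 32)
9P: (27, 32) + (33, 31). λ = (31 - 32)/(33 - 27) ≡ 40/6 mod 41. 6⁻¹ ≡ 7 (mod 41), so λ ≡ 34.
  x = λ² - 27 - 33 = 1156 - 60 ≡ 30; y = λ·(27 - 30) - 32 ≡ 30. → (30, 30)

(30, 30)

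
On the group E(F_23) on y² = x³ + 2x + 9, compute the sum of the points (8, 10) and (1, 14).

(4, 14)

(8, 10) + (1, 14). λ = (14 - 10)/(1 - 8) ≡ 4/16 mod 23. 16⁻¹ ≡ 13 (mod 23), so λ ≡ 6.
  x = λ² - 8 - 1 = 36 - 9 ≡ 4; y = λ·(8 - 4) - 10 ≡ 14. → (4, 14)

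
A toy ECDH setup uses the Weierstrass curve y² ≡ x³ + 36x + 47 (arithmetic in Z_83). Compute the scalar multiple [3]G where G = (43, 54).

(68, 45)

Repeated addition: build up to 3G.
2G: tangent at (43, 54): λ = (3·43² + 36)/(2·54) ≡ 22/25. 25⁻¹ ≡ 10 (mod 83), so λ ≡ 22·10 ≡ 54.
  x = λ² - 43 - 43 = 2916 - 86 ≡ 8; y = λ·(43 - 8) - 54 ≡ 10. → (8, 10)
3G: (8, 10) + (43, 54). λ = (54 - 10)/(43 - 8) ≡ 44/35 mod 83. 35⁻¹ ≡ 19 (mod 83), so λ ≡ 6.
  x = λ² - 8 - 43 = 36 - 51 ≡ 68; y = λ·(8 - 68) - 10 ≡ 45. → (68, 45)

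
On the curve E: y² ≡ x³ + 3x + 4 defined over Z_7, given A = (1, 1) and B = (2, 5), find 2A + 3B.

First 2A:
Repeated addition: build up to 2A.
2A: tangent at (1, 1): λ = (3·1² + 3)/(2·1) ≡ 6/2. 2⁻¹ ≡ 4 (mod 7) since 2·4 = 8 ≡ 1, so λ ≡ 6·4 ≡ 3.
  x = λ² - 1 - 1 = 9 - 2 ≡ 0; y = λ·(1 - 0) - 1 ≡ 2. → (0, 2)
2A = (0, 2).
Next 3B:
Repeated addition: build up to 3B.
2B: tangent at (2, 5): λ = (3·2² + 3)/(2·5) ≡ 1/3. 3⁻¹ ≡ 5 (mod 7) since 3·5 = 15 ≡ 1, so λ ≡ 1·5 ≡ 5.
  x = λ² - 2 - 2 = 25 - 4 ≡ 0; y = λ·(2 - 0) - 5 ≡ 5. → (0, 5)
3B: (0, 5) + (2, 5). λ = (5 - 5)/(2 - 0) ≡ 0/2 mod 7. 2⁻¹ ≡ 4 (mod 7) since 2·4 = 8 ≡ 1, so λ ≡ 0.
  x = λ² - 0 - 2 = 0 - 2 ≡ 5; y = λ·(0 - 5) - 5 ≡ 2. → (5, 2)
3B = (5, 2).
Finally 2A + 3B:
(0, 2) + (5, 2). λ = (2 - 2)/(5 - 0) ≡ 0/5 mod 7. 5⁻¹ ≡ 3 (mod 7) since 5·3 = 15 ≡ 1, so λ ≡ 0.
  x = λ² - 0 - 5 = 0 - 5 ≡ 2; y = λ·(0 - 2) - 2 ≡ 5. → (2, 5)

(2, 5)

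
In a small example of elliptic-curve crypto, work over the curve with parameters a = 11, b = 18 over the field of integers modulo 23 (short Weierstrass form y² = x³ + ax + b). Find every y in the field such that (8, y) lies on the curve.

none

x³ + 11x + 18 = 618 ≡ 20 (mod 23).
20 is a non-residue mod 23; no y exists.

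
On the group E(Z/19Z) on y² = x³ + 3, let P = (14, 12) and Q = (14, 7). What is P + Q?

The two points share x = 14 and their y-coordinates satisfy 12 + 7 ≡ 0 (mod 19), so they are inverses. Their sum is the point at infinity.

O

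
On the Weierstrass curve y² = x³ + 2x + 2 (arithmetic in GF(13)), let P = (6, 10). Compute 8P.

Double-and-add on 8 = (1000)₂. Start with P = (6, 10) for the leading 1-bit.
double: tangent at (6, 10): λ = (3·6² + 2)/(2·10) ≡ 6/7. 7⁻¹ ≡ 2 (mod 13), so λ ≡ 6·2 ≡ 12.
  x = λ² - 6 - 6 = 144 - 12 ≡ 2; y = λ·(6 - 2) - 10 ≡ 12. → (2, 12)
double: tangent at (2, 12): λ = (3·2² + 2)/(2·12) ≡ 1/11. 11⁻¹ ≡ 6 (mod 13), so λ ≡ 1·6 ≡ 6.
  x = λ² - 2 - 2 = 36 - 4 ≡ 6; y = λ·(2 - 6) - 12 ≡ 3. → (6, 3)
double: tangent at (6, 3): λ = (3·6² + 2)/(2·3) ≡ 6/6. 6⁻¹ ≡ 11 (mod 13), so λ ≡ 6·11 ≡ 1.
  x = λ² - 6 - 6 = 1 - 12 ≡ 2; y = λ·(6 - 2) - 3 ≡ 1. → (2, 1)

(2, 1)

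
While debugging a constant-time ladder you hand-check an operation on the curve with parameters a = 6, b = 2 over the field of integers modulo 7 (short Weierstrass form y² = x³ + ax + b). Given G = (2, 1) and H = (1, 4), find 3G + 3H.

O

First 3G:
Repeated addition: build up to 3G.
2G: tangent at (2, 1): λ = (3·2² + 6)/(2·1) ≡ 4/2. 2⁻¹ ≡ 4 (mod 7) since 2·4 = 8 ≡ 1, so λ ≡ 4·4 ≡ 2.
  x = λ² - 2 - 2 = 4 - 4 ≡ 0; y = λ·(2 - 0) - 1 ≡ 3. → (0, 3)
3G: (0, 3) + (2, 1). λ = (1 - 3)/(2 - 0) ≡ 5/2 mod 7. 2⁻¹ ≡ 4 (mod 7), so λ ≡ 6.
  x = λ² - 0 - 2 = 36 - 2 ≡ 6; y = λ·(0 - 6) - 3 ≡ 3. → (6, 3)
3G = (6, 3).
Next 3H:
Repeated addition: build up to 3H.
2H: tangent at (1, 4): λ = (3·1² + 6)/(2·4) ≡ 2/1. 1⁻¹ ≡ 1 (mod 7), so λ ≡ 2·1 ≡ 2.
  x = λ² - 1 - 1 = 4 - 2 ≡ 2; y = λ·(1 - 2) - 4 ≡ 1. → (2, 1)
3H: (2, 1) + (1, 4). λ = (4 - 1)/(1 - 2) ≡ 3/6 mod 7. 6⁻¹ ≡ 6 (mod 7), so λ ≡ 4.
  x = λ² - 2 - 1 = 16 - 3 ≡ 6; y = λ·(2 - 6) - 1 ≡ 4. → (6, 4)
3H = (6, 4).
Finally 3G + 3H:
(6, 3) + (6, 4): same x and y₁ ≡ -y₂, so the sum is the point at infinity.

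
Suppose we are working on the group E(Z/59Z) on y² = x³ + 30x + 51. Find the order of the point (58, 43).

11

2P: tangent at (58, 43): λ = (3·58² + 30)/(2·43) ≡ 33/27. 27⁻¹ ≡ 35 (mod 59), so λ ≡ 33·35 ≡ 34.
  x = λ² - 58 - 58 = 1156 - 116 ≡ 37; y = λ·(58 - 37) - 43 ≡ 22. → (37, 22)
3P: (37, 22) + (58, 43). λ = (43 - 22)/(58 - 37) ≡ 21/21 mod 59. 21⁻¹ ≡ 45 (mod 59) since 21·45 = 945 ≡ 1, so λ ≡ 1.
  x = λ² - 37 - 58 = 1 - 95 ≡ 24; y = λ·(37 - 24) - 22 ≡ 50. → (24, 50)
4P: (24, 50) + (58, 43). λ = (43 - 50)/(58 - 24) ≡ 52/34 mod 59. 34⁻¹ ≡ 33 (mod 59) since 34·33 = 1122 ≡ 1, so λ ≡ 5.
  x = λ² - 24 - 58 = 25 - 82 ≡ 2; y = λ·(24 - 2) - 50 ≡ 1. → (2, 1)
5P: (2, 1) + (58, 43). λ = (43 - 1)/(58 - 2) ≡ 42/56 mod 59. 56⁻¹ ≡ 39 (mod 59) since 56·39 = 2184 ≡ 1, so λ ≡ 45.
  x = λ² - 2 - 58 = 2025 - 60 ≡ 18; y = λ·(2 - 18) - 1 ≡ 46. → (18, 46)
6P: (18, 46) + (58, 43). λ = (43 - 46)/(58 - 18) ≡ 56/40 mod 59. 40⁻¹ ≡ 31 (mod 59), so λ ≡ 25.
  x = λ² - 18 - 58 = 625 - 76 ≡ 18; y = λ·(18 - 18) - 46 ≡ 13. → (18, 13)
7P: (18, 13) + (58, 43). λ = (43 - 13)/(58 - 18) ≡ 30/40 mod 59. 40⁻¹ ≡ 31 (mod 59), so λ ≡ 45.
  x = λ² - 18 - 58 = 2025 - 76 ≡ 2; y = λ·(18 - 2) - 13 ≡ 58. → (2, 58)
8P: (2, 58) + (58, 43). λ = (43 - 58)/(58 - 2) ≡ 44/56 mod 59. 56⁻¹ ≡ 39 (mod 59) since 56·39 = 2184 ≡ 1, so λ ≡ 5.
  x = λ² - 2 - 58 = 25 - 60 ≡ 24; y = λ·(2 - 24) - 58 ≡ 9. → (24, 9)
9P: (24, 9) + (58, 43). λ = (43 - 9)/(58 - 24) ≡ 34/34 mod 59. 34⁻¹ ≡ 33 (mod 59) since 34·33 = 1122 ≡ 1, so λ ≡ 1.
  x = λ² - 24 - 58 = 1 - 82 ≡ 37; y = λ·(24 - 37) - 9 ≡ 37. → (37, 37)
10P: (37, 37) + (58, 43). λ = (43 - 37)/(58 - 37) ≡ 6/21 mod 59. 21⁻¹ ≡ 45 (mod 59), so λ ≡ 34.
  x = λ² - 37 - 58 = 1156 - 95 ≡ 58; y = λ·(37 - 58) - 37 ≡ 16. → (58, 16)
11P: (58, 16) + (58, 43): same x and y₁ ≡ -y₂, so the sum is O.
11P = O, so the order is 11.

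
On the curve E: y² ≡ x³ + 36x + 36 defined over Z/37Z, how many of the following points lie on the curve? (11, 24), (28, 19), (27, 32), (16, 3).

1

(11, 24): 24² ≡ 21, rhs ≡ 24 → off.
(28, 19): 19² ≡ 28, rhs ≡ 19 → off.
(27, 32): 32² ≡ 25, rhs ≡ 8 → off.
(16, 3): 3² ≡ 9, rhs ≡ 9 → on.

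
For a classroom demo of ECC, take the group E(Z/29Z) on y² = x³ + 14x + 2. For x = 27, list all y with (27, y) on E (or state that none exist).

13, 16

x³ + 14x + 2 = 20063 ≡ 24 (mod 29).
Square roots of 24 mod 29: 13 and 16 (since 13² = 169 ≡ 24).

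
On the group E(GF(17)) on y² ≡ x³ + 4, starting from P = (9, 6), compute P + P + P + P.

Double-and-add on 4 = (100)₂. Start with P = (9, 6) for the leading 1-bit.
double: tangent at (9, 6): λ = (3·9² + 0)/(2·6) ≡ 5/12. 12⁻¹ ≡ 10 (mod 17) since 12·10 = 120 ≡ 1, so λ ≡ 5·10 ≡ 16.
  x = λ² - 9 - 9 = 256 - 18 ≡ 0; y = λ·(9 - 0) - 6 ≡ 2. → (0, 2)
double: tangent at (0, 2): λ = (3·0² + 0)/(2·2) ≡ 0/4. 4⁻¹ ≡ 13 (mod 17), so λ ≡ 0·13 ≡ 0.
  x = λ² - 0 - 0 = 0 - 0 ≡ 0; y = λ·(0 - 0) - 2 ≡ 15. → (0, 15)

(0, 15)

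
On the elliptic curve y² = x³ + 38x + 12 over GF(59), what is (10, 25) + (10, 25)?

tangent at (10, 25): λ = (3·10² + 38)/(2·25) ≡ 43/50. 50⁻¹ ≡ 13 (mod 59), so λ ≡ 43·13 ≡ 28.
  x = λ² - 10 - 10 = 784 - 20 ≡ 56; y = λ·(10 - 56) - 25 ≡ 44. → (56, 44)

(56, 44)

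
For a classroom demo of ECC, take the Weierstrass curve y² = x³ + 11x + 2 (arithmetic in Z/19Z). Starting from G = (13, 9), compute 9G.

(12, 0)

Double-and-add on 9 = (1001)₂. Start with G = (13, 9) for the leading 1-bit.
double: tangent at (13, 9): λ = (3·13² + 11)/(2·9) ≡ 5/18. 18⁻¹ ≡ 18 (mod 19), so λ ≡ 5·18 ≡ 14.
  x = λ² - 13 - 13 = 196 - 26 ≡ 18; y = λ·(13 - 18) - 9 ≡ 16. → (18, 16)
double: tangent at (18, 16): λ = (3·18² + 11)/(2·16) ≡ 14/13. 13⁻¹ ≡ 3 (mod 19), so λ ≡ 14·3 ≡ 4.
  x = λ² - 18 - 18 = 16 - 36 ≡ 18; y = λ·(18 - 18) - 16 ≡ 3. → (18, 3)
double: tangent at (18, 3): λ = (3·18² + 11)/(2·3) ≡ 14/6. 6⁻¹ ≡ 16 (mod 19) since 6·16 = 96 ≡ 1, so λ ≡ 14·16 ≡ 15.
  x = λ² - 18 - 18 = 225 - 36 ≡ 18; y = λ·(18 - 18) - 3 ≡ 16. → (18, 16)
add G: (18, 16) + (13, 9). λ = (9 - 16)/(13 - 18) ≡ 12/14 mod 19. 14⁻¹ ≡ 15 (mod 19) since 14·15 = 210 ≡ 1, so λ ≡ 9.
  x = λ² - 18 - 13 = 81 - 31 ≡ 12; y = λ·(18 - 12) - 16 ≡ 0. → (12, 0)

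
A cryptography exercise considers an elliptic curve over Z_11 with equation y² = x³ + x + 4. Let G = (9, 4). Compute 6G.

(3, 1)

Double-and-add on 6 = (110)₂. Start with G = (9, 4) for the leading 1-bit.
double: tangent at (9, 4): λ = (3·9² + 1)/(2·4) ≡ 2/8. 8⁻¹ ≡ 7 (mod 11) since 8·7 = 56 ≡ 1, so λ ≡ 2·7 ≡ 3.
  x = λ² - 9 - 9 = 9 - 18 ≡ 2; y = λ·(9 - 2) - 4 ≡ 6. → (2, 6)
add G: (2, 6) + (9, 4). λ = (4 - 6)/(9 - 2) ≡ 9/7 mod 11. 7⁻¹ ≡ 8 (mod 11), so λ ≡ 6.
  x = λ² - 2 - 9 = 36 - 11 ≡ 3; y = λ·(2 - 3) - 6 ≡ 10. → (3, 10)
double: tangent at (3, 10): λ = (3·3² + 1)/(2·10) ≡ 6/9. 9⁻¹ ≡ 5 (mod 11), so λ ≡ 6·5 ≡ 8.
  x = λ² - 3 - 3 = 64 - 6 ≡ 3; y = λ·(3 - 3) - 10 ≡ 1. → (3, 1)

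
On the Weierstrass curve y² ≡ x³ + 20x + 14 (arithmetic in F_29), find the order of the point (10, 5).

4

2P: tangent at (10, 5): λ = (3·10² + 20)/(2·5) ≡ 1/10. 10⁻¹ ≡ 3 (mod 29) since 10·3 = 30 ≡ 1, so λ ≡ 1·3 ≡ 3.
  x = λ² - 10 - 10 = 9 - 20 ≡ 18; y = λ·(10 - 18) - 5 ≡ 0. → (18, 0)
3P: (18, 0) + (10, 5). λ = (5 - 0)/(10 - 18) ≡ 5/21 mod 29. 21⁻¹ ≡ 18 (mod 29), so λ ≡ 3.
  x = λ² - 18 - 10 = 9 - 28 ≡ 10; y = λ·(18 - 10) - 0 ≡ 24. → (10, 24)
4P: (10, 24) + (10, 5): same x and y₁ ≡ -y₂, so the sum is O.
4P = O, so the order is 4.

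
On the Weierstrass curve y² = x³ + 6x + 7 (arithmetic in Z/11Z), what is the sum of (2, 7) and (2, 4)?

The two points share x = 2 and their y-coordinates satisfy 7 + 4 ≡ 0 (mod 11), so they are inverses. Their sum is ∞.

O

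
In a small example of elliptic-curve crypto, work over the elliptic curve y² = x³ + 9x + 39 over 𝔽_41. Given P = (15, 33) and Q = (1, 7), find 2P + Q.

First 2P:
Repeated addition: build up to 2P.
2P: tangent at (15, 33): λ = (3·15² + 9)/(2·33) ≡ 28/25. 25⁻¹ ≡ 23 (mod 41) since 25·23 = 575 ≡ 1, so λ ≡ 28·23 ≡ 29.
  x = λ² - 15 - 15 = 841 - 30 ≡ 32; y = λ·(15 - 32) - 33 ≡ 7. → (32, 7)
2P = (32, 7).
Finally 2P + Q:
(32, 7) + (1, 7). λ = (7 - 7)/(1 - 32) ≡ 0/10 mod 41. 10⁻¹ ≡ 37 (mod 41), so λ ≡ 0.
  x = λ² - 32 - 1 = 0 - 33 ≡ 8; y = λ·(32 - 8) - 7 ≡ 34. → (8, 34)

(8, 34)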